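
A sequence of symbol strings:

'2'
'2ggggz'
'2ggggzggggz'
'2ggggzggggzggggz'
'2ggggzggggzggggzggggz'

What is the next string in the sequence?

2ggggzggggzggggzggggzggggz

The strings grow by a fixed suffix ggggz each time.
So the next term is 2ggggzggggzggggzggggz·ggggz.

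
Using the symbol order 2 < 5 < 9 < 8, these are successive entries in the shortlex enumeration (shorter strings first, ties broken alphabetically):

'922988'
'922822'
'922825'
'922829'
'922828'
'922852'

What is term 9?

922858

Continuing the enumeration 3 steps past 922852: 922852 → 922855 → 922859 → (answer).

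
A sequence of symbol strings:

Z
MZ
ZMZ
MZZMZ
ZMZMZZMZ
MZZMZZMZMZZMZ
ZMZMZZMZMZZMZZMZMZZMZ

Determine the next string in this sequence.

MZZMZZMZMZZMZZMZMZZMZMZZMZZMZMZZMZ

Each term (from the third on) is the two preceding terms concatenated in order: term 3 = Z·MZ = ZMZ.
The next term joins MZZMZZMZMZZMZ and ZMZMZZMZMZZMZZMZMZZMZ.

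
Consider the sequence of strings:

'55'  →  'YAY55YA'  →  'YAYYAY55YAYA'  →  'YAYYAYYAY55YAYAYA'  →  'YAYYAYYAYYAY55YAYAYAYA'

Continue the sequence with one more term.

Every step adds YAY to the front and YA to the end of the previous string.
So the next term is YAY·YAYYAYYAYYAY55YAYAYAYA·YA.

YAYYAYYAYYAYYAY55YAYAYAYAYA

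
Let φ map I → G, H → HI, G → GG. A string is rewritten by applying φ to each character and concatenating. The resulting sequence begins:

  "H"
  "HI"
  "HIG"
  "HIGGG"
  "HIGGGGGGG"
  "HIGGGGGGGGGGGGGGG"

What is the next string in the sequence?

Replace each of the 17 characters of HIGGGGGGGGGGGGGGG in place — HI G GG GG GG GG GG GG GG GG GG GG GG GG GG GG GG — and concatenate.

HIGGGGGGGGGGGGGGGGGGGGGGGGGGGGGGG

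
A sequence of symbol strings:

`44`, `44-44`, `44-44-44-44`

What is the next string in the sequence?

Each string is two copies of the previous one joined by '-'.
Doubling 44-44-44-44 with '-' between the halves:

44-44-44-44-44-44-44-44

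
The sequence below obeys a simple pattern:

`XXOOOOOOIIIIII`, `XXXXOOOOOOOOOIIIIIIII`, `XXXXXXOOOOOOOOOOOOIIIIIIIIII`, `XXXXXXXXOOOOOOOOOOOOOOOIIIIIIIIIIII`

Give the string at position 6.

XXXXXXXXXXXXOOOOOOOOOOOOOOOOOOOOOIIIIIIIIIIIIIIII

Each string has the form X^{2n-2} O^{3n} I^{2n+2}, where the shown terms are n = 2, 3, 4, 5.
At n = 7 the blocks have lengths 12, 21, 16.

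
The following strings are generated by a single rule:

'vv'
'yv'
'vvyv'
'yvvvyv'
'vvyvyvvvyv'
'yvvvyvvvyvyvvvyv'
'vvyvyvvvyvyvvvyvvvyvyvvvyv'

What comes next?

This is a Fibonacci-style word recurrence s(k) = s(k−2)·s(k−1): e.g. vv·yv = vvyv.
Continuing: yvvvyvvvyvyvvvyv · vvyvyvvvyvyvvvyvvvyvyvvvyv gives term 8.

yvvvyvvvyvyvvvyvvvyvyvvvyvyvvvyvvvyvyvvvyv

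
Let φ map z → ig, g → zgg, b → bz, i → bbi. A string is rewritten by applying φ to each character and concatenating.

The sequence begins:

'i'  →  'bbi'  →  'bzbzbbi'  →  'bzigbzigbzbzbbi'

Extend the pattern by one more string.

Rewriting the 15 symbols of bzigbzigbzbzbbi one by one yields bz ig bbi zgg bz ig bbi zgg bz ig bz ig bz bz bbi; concatenated:

bzigbbizggbzigbbizggbzigbzigbzbzbbi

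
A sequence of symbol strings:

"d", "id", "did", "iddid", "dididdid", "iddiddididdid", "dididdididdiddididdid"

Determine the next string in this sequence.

This is a Fibonacci-style word recurrence s(k) = s(k−2)·s(k−1): e.g. d·id = did.
So term 8 is iddiddididdid·dididdididdiddididdid.

iddiddididdiddididdididdiddididdid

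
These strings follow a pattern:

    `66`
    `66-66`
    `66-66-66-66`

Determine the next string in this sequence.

66-66-66-66-66-66-66-66

Each string is two copies of the previous one joined by '-'.
So the next term is two copies of 66-66-66-66 with '-' between the halves.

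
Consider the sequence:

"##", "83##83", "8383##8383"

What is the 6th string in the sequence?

Every step adds 83 to the front and 83 to the end of the previous string.
From 8383##8383, 3 further steps: 8383##8383 → 838383##838383 → 83838383##83838383 → (answer).

8383838383##8383838383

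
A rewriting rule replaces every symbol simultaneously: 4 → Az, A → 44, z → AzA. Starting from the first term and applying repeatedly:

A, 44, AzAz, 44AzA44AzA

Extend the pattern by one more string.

Rewriting each symbol of 44AzA44AzA: 4→Az, 4→Az, A→44, z→AzA, A→44, 4→Az, 4→Az, A→44, z→AzA, A→44, which concatenates to Az Az 44 AzA 44 Az Az 44 AzA 44.

AzAz44AzA44AzAz44AzA44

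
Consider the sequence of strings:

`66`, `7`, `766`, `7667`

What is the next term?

From term 3 onward, concatenate the last term with the second-to-last: 7·66 = 766, 766·7 = 7667, …
Continuing: 7667 · 766 gives term 5.

7667766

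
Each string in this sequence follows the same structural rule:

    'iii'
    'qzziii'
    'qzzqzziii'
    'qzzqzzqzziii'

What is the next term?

Every step adds qzz at the front: s(k+1) = qzz·s(k).
Applying this once more to qzzqzzqzziii:

qzzqzzqzzqzziii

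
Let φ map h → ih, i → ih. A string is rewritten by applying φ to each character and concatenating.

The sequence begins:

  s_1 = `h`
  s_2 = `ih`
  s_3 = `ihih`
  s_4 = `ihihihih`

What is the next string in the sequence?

Rewriting each symbol of ihihihih: i→ih, h→ih, i→ih, h→ih, i→ih, h→ih, i→ih, h→ih, which concatenates to ih ih ih ih ih ih ih ih.

ihihihihihihihih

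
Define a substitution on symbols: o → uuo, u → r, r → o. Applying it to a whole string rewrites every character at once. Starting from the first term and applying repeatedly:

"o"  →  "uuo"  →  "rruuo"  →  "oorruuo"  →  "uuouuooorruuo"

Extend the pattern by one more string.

Replace each of the 13 characters of uuouuooorruuo in place — r r uuo r r uuo uuo uuo o o r r uuo — and concatenate.

rruuorruuouuouuooorruuo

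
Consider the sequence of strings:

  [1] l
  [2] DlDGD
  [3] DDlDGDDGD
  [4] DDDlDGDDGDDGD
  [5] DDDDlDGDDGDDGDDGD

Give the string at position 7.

Every step adds D to the front and DGD to the end of the previous string.
From DDDDlDGDDGDDGDDGD, 2 further steps: DDDDlDGDDGDDGDDGD → DDDDDlDGDDGDDGDDGDDGD → (answer).

DDDDDDlDGDDGDDGDDGDDGDDGD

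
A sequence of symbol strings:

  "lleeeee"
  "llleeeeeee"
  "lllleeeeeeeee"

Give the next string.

llllleeeeeeeeeee

Each string has the form l^{n} e^{2n+1}, where the shown terms are n = 2, 3, 4.
At n = 5 the blocks have lengths 5, 11.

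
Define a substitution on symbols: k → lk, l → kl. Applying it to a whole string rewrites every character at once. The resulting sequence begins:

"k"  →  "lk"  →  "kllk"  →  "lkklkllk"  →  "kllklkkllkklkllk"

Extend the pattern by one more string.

Rewriting the 16 symbols of kllklkkllkklkllk one by one yields lk kl kl lk kl lk lk kl kl lk lk kl lk kl kl lk; concatenated:

lkklkllkkllklkklkllklkkllkklkllk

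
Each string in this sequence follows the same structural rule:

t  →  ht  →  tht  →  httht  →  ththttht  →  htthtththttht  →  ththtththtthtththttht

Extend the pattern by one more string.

From term 3 onward, concatenate the second-to-last term with the last: t·ht = tht, ht·tht = httht, …
So term 8 is htthtththttht·ththtththtthtththttht.

htthtththtthtththtththtthtththttht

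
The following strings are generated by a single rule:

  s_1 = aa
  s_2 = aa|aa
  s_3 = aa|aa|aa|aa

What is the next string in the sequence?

aa|aa|aa|aa|aa|aa|aa|aa

Each string is two copies of the previous one joined by '|'.
So the next term is two copies of aa|aa|aa|aa with '|' between the halves.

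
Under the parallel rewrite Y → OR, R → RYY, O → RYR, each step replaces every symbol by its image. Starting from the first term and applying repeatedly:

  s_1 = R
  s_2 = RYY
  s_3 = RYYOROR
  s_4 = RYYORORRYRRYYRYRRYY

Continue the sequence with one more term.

RYYORORRYRRYYRYRRYYRYYORRYYRYYORORRYYORRYYRYYOROR

φ(RYYORORRYRRYYRYRRYY) expands symbol-by-symbol to RYY OR OR RYR RYY RYR RYY RYY OR RYY RYY OR OR RYY OR RYY RYY OR OR; joining the 19 pieces gives the next term.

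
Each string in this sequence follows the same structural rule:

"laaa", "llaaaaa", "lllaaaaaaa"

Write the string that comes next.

Reading off run lengths: l runs 1, 2, 3; a runs 3, 5, 7 — each is linear in n (n = 1, 2, …).
At n = 4 the blocks have lengths 4, 9.

llllaaaaaaaaa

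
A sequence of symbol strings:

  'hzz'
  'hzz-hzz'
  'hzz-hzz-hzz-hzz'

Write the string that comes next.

s(k+1) = s(k)·-·s(k) — each term doubles the last with '-' between the halves.
Doubling hzz-hzz-hzz-hzz with '-' between the halves:

hzz-hzz-hzz-hzz-hzz-hzz-hzz-hzz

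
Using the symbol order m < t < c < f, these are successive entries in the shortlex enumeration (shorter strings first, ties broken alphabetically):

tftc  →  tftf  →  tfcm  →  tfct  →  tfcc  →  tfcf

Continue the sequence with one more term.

tffm

Treat tfcf as a base-4 numeral over the given alphabet and add one, carrying through any trailing f's.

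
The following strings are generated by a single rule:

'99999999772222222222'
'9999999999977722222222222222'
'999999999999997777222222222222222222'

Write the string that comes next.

Each string has the form 9^{3n+2} 7^{n} 2^{4n+2}, where the shown terms are n = 2, 3, 4.
At n = 5 the blocks have lengths 17, 5, 22.

99999999999999999777772222222222222222222222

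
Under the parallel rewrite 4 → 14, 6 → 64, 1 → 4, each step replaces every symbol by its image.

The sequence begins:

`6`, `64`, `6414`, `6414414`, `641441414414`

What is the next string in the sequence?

Expanding 641441414414: 6→64, 4→14, 1→4, 4→14, 4→14, 1→4, 4→14, 1→4, 4→14, 4→14, 1→4, 4→14. Concatenated: 64 14 4 14 14 4 14 4 14 14 4 14.

64144141441441414414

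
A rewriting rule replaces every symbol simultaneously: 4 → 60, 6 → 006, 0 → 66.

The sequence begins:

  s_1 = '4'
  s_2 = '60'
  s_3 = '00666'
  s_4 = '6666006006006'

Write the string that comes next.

006006006006666600666660066666006

Replace each of the 13 characters of 6666006006006 in place — 006 006 006 006 66 66 006 66 66 006 66 66 006 — and concatenate.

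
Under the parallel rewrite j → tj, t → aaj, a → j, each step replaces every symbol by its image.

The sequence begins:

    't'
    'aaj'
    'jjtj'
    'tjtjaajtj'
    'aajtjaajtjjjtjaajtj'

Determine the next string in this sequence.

Replace each of the 19 characters of aajtjaajtjjjtjaajtj in place — j j tj aaj tj j j tj aaj tj tj tj aaj tj j j tj aaj tj — and concatenate.

jjtjaajtjjjtjaajtjtjtjaajtjjjtjaajtj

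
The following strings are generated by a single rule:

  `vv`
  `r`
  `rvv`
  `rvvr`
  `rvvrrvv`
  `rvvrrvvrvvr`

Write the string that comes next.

From term 3 onward, concatenate the last term with the second-to-last: r·vv = rvv, rvv·r = rvvr, …
So term 7 is rvvrrvvrvvr·rvvrrvv.

rvvrrvvrvvrrvvrrvv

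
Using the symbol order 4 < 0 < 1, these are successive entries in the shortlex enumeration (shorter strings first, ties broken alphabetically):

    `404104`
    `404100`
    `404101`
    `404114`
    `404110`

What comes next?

Find the rightmost character of 404110 below 1, bump it to the next letter, and reset everything to its right to 4.

404111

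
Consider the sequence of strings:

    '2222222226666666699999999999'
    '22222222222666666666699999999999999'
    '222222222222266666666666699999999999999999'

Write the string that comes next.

2222222222222226666666666666699999999999999999999

Each string has the form 2^{2n+3} 6^{2n+2} 9^{3n+2}, where the shown terms are n = 3, 4, 5.
Setting n = 6 gives 15, 14, 20 characters in each block.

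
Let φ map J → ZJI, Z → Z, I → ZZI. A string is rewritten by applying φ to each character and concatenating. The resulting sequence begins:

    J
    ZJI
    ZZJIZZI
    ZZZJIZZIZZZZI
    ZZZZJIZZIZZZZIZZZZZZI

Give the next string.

Applying the rule to each of the 21 symbols of ZZZZJIZZIZZZZIZZZZZZI gives the pieces Z Z Z Z ZJI ZZI Z Z ZZI Z Z Z Z ZZI Z Z Z Z Z Z ZZI, which concatenate to the answer.

ZZZZZJIZZIZZZZIZZZZZZIZZZZZZZZI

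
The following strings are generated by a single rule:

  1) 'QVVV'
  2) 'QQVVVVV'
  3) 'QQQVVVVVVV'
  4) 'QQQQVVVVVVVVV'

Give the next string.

QQQQQVVVVVVVVVVV

Term n consists of n Q's, followed by 2n+1 V's (n = 1, 2, …).
At n = 5 the blocks have lengths 5, 11.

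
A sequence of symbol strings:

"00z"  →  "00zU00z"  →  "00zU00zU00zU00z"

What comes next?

s(k+1) = s(k)·U·s(k) — each term doubles the last with 'U' between the halves.
So the next term is two copies of 00zU00zU00zU00z with 'U' between the halves.

00zU00zU00zU00zU00zU00zU00zU00z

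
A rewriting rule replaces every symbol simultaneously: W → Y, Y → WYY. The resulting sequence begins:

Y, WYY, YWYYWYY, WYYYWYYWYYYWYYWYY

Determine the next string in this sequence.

Rewriting the 17 symbols of WYYYWYYWYYYWYYWYY one by one yields Y WYY WYY WYY Y WYY WYY Y WYY WYY WYY Y WYY WYY Y WYY WYY; concatenated:

YWYYWYYWYYYWYYWYYYWYYWYYWYYYWYYWYYYWYYWYY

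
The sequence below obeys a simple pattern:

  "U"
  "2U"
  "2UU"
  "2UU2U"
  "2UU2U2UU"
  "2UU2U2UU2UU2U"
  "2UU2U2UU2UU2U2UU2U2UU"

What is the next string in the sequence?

2UU2U2UU2UU2U2UU2U2UU2UU2U2UU2UU2U

From term 3 onward, concatenate the last term with the second-to-last: 2U·U = 2UU, 2UU·2U = 2UU2U, …
The next term joins 2UU2U2UU2UU2U2UU2U2UU and 2UU2U2UU2UU2U.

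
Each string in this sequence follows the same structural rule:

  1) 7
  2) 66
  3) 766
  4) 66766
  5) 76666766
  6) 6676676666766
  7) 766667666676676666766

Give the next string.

6676676666766766667666676676666766

Each term (from the third on) is the two preceding terms concatenated in order: term 3 = 7·66 = 766.
Continuing: 6676676666766 · 766667666676676666766 gives term 8.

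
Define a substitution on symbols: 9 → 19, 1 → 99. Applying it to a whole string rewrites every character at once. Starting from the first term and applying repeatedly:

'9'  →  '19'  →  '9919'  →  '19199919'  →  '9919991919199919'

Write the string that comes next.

Replace each of the 16 characters of 9919991919199919 in place — 19 19 99 19 19 19 99 19 99 19 99 19 19 19 99 19 — and concatenate.

19199919191999199919991919199919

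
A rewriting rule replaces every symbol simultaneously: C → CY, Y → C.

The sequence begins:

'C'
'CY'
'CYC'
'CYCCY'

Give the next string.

CYCCYCYC

Apply φ to CYCCY symbol by symbol: C→CY, Y→C, C→CY, C→CY, Y→C; joined: CY C CY CY C.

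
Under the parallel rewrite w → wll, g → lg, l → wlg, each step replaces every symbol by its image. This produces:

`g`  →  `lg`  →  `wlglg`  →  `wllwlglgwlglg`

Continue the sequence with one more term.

Rewriting the 13 symbols of wllwlglgwlglg one by one yields wll wlg wlg wll wlg lg wlg lg wll wlg lg wlg lg; concatenated:

wllwlgwlgwllwlglgwlglgwllwlglgwlglg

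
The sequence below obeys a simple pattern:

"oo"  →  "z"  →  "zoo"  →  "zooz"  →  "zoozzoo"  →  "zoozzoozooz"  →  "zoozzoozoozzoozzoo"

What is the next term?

From term 3 onward, concatenate the last term with the second-to-last: z·oo = zoo, zoo·z = zooz, …
So term 8 is zoozzoozoozzoozzoo·zoozzoozooz.

zoozzoozoozzoozzoozoozzoozooz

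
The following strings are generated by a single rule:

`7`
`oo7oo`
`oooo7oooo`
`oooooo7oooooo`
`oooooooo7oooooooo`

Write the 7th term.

s(k+1) = oo·s(k)·oo, so each term gains oo as a prefix and oo as a suffix.
From oooooooo7oooooooo, 2 further steps: oooooooo7oooooooo → oooooooooo7oooooooooo → (answer).

oooooooooooo7oooooooooooo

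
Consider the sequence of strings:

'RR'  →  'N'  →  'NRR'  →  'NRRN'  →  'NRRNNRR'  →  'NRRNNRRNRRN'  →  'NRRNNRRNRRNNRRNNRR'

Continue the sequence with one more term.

From term 3 onward, concatenate the last term with the second-to-last: N·RR = NRR, NRR·N = NRRN, …
The next term joins NRRNNRRNRRNNRRNNRR and NRRNNRRNRRN.

NRRNNRRNRRNNRRNNRRNRRNNRRNRRN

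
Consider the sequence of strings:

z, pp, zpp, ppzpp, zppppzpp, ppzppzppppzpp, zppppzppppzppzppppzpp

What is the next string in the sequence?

Each term (from the third on) is the two preceding terms concatenated in order: term 3 = z·pp = zpp.
So term 8 is ppzppzppppzpp·zppppzppppzppzppppzpp.

ppzppzppppzppzppppzppppzppzppppzpp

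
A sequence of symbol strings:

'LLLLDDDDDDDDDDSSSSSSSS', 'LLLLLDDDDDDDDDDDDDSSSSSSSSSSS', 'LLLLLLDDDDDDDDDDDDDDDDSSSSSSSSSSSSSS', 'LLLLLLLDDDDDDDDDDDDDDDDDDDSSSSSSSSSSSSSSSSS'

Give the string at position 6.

LLLLLLLLLDDDDDDDDDDDDDDDDDDDDDDDDDSSSSSSSSSSSSSSSSSSSSSSS

Each string has the form L^{n+1} D^{3n+1} S^{3n-1}, where the shown terms are n = 3, 4, 5, 6.
For term 6, n = 8, so the run lengths are 9, 25, 23.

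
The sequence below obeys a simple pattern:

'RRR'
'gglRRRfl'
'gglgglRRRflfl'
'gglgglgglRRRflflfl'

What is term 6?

s(k+1) = ggl·s(k)·fl, so each term gains ggl as a prefix and fl as a suffix.
From gglgglgglRRRflflfl, 2 further steps: gglgglgglRRRflflfl → gglgglgglgglRRRflflflfl → (answer).

gglgglgglgglgglRRRflflflflfl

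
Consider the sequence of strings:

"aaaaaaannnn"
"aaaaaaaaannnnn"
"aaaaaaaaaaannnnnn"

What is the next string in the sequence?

aaaaaaaaaaaaannnnnnn

Each string has the form a^{2n+1} n^{n+1}, where the shown terms are n = 3, 4, 5.
Setting n = 6 gives 13, 7 characters in each block.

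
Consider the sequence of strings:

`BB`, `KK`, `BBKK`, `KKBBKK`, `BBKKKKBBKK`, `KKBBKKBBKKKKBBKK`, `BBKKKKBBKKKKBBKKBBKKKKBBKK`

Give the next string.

KKBBKKBBKKKKBBKKBBKKKKBBKKKKBBKKBBKKKKBBKK

Each term (from the third on) is the two preceding terms concatenated in order: term 3 = BB·KK = BBKK.
Continuing: KKBBKKBBKKKKBBKK · BBKKKKBBKKKKBBKKBBKKKKBBKK gives term 8.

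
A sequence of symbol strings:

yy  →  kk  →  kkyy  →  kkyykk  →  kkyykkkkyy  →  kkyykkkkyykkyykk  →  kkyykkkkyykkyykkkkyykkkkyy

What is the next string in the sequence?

kkyykkkkyykkyykkkkyykkkkyykkyykkkkyykkyykk

Each term (from the third on) is the previous term followed by the one before it: term 3 = kk·yy = kkyy.
The next term joins kkyykkkkyykkyykkkkyykkkkyy and kkyykkkkyykkyykk.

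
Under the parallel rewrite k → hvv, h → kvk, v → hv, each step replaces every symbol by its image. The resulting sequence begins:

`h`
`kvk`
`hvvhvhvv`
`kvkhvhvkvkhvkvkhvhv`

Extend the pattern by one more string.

φ(kvkhvhvkvkhvkvkhvhv) expands symbol-by-symbol to hvv hv hvv kvk hv kvk hv hvv hv hvv kvk hv hvv hv hvv kvk hv kvk hv; joining the 19 pieces gives the next term.

hvvhvhvvkvkhvkvkhvhvvhvhvvkvkhvhvvhvhvvkvkhvkvkhv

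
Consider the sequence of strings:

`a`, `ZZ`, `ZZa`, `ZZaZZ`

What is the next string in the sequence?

ZZaZZZZa

Each term (from the third on) is the previous term followed by the one before it: term 3 = ZZ·a = ZZa.
Continuing: ZZaZZ · ZZa gives term 5.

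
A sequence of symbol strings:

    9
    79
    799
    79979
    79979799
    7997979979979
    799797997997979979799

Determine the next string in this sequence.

7997979979979799797997997979979979

From term 3 onward, concatenate the last term with the second-to-last: 79·9 = 799, 799·79 = 79979, …
So term 8 is 799797997997979979799·7997979979979.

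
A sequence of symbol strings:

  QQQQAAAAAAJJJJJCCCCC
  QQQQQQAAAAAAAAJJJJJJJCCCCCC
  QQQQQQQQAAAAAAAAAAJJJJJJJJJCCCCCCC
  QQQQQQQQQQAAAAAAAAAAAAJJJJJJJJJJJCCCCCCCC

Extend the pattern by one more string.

The n-th term is 2n Q's then 2n+2 A's then 2n+1 J's then n+3 C's, where the shown terms are n = 2, 3, 4, 5.
Setting n = 6 gives 12, 14, 13, 9 characters in each block.

QQQQQQQQQQQQAAAAAAAAAAAAAAJJJJJJJJJJJJJCCCCCCCCC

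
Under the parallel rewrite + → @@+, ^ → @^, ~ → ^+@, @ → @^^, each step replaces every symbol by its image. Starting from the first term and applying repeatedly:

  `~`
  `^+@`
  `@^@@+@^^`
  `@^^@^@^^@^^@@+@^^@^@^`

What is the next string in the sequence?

@^^@^@^@^^@^@^^@^@^@^^@^@^@^^@^^@@+@^^@^@^@^^@^@^^@^

φ(@^^@^@^^@^^@@+@^^@^@^) expands symbol-by-symbol to @^^ @^ @^ @^^ @^ @^^ @^ @^ @^^ @^ @^ @^^ @^^ @@+ @^^ @^ @^ @^^ @^ @^^ @^; joining the 21 pieces gives the next term.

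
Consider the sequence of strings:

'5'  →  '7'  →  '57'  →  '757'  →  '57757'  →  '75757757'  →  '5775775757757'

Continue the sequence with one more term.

This is a Fibonacci-style word recurrence s(k) = s(k−2)·s(k−1): e.g. 5·7 = 57.
Continuing: 75757757 · 5775775757757 gives term 8.

757577575775775757757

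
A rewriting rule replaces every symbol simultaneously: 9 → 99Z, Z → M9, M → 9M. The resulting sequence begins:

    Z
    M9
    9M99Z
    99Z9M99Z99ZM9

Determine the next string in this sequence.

Applying the rule to each of the 13 symbols of 99Z9M99Z99ZM9 gives the pieces 99Z 99Z M9 99Z 9M 99Z 99Z M9 99Z 99Z M9 9M 99Z, which concatenate to the answer.

99Z99ZM999Z9M99Z99ZM999Z99ZM99M99Z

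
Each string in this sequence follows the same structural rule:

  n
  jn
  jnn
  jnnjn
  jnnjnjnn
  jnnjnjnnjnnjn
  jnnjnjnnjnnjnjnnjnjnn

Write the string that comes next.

jnnjnjnnjnnjnjnnjnjnnjnnjnjnnjnnjn

This is a Fibonacci-style word recurrence s(k) = s(k−1)·s(k−2): e.g. jn·n = jnn.
The next term joins jnnjnjnnjnnjnjnnjnjnn and jnnjnjnnjnnjn.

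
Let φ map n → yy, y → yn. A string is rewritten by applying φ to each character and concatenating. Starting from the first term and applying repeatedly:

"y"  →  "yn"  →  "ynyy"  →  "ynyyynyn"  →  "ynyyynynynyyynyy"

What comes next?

Rewriting the 16 symbols of ynyyynynynyyynyy one by one yields yn yy yn yn yn yy yn yy yn yy yn yn yn yy yn yn; concatenated:

ynyyynynynyyynyyynyyynynynyyynyn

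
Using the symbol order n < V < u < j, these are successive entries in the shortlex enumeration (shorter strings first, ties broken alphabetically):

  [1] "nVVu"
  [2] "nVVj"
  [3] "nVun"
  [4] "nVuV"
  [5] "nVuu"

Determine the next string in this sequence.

Find the rightmost character of nVuu below j, bump it to the next letter, and reset everything to its right to n.

nVuj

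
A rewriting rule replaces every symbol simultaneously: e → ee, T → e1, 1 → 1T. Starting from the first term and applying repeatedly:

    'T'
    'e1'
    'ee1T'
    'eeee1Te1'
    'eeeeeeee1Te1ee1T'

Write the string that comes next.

eeeeeeeeeeeeeeee1Te1ee1Teeee1Te1

φ(eeeeeeee1Te1ee1T) expands symbol-by-symbol to ee ee ee ee ee ee ee ee 1T e1 ee 1T ee ee 1T e1; joining the 16 pieces gives the next term.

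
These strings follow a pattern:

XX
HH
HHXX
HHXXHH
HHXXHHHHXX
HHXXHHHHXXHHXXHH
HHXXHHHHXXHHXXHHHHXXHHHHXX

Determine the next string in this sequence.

HHXXHHHHXXHHXXHHHHXXHHHHXXHHXXHHHHXXHHXXHH

Each term (from the third on) is the previous term followed by the one before it: term 3 = HH·XX = HHXX.
So term 8 is HHXXHHHHXXHHXXHHHHXXHHHHXX·HHXXHHHHXXHHXXHH.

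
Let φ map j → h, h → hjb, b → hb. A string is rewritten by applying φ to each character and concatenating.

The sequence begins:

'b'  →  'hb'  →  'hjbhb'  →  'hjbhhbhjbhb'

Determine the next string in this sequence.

hjbhhbhjbhjbhbhjbhhbhjbhb

Rewriting each symbol of hjbhhbhjbhb: h→hjb, j→h, b→hb, h→hjb, h→hjb, b→hb, h→hjb, j→h, b→hb, h→hjb, b→hb, which concatenates to hjb h hb hjb hjb hb hjb h hb hjb hb.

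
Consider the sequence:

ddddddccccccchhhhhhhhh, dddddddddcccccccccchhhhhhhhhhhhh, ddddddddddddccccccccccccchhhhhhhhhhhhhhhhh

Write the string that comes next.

Reading off run lengths: d runs 6, 9, 12; c runs 7, 10, 13; h runs 9, 13, 17 — each is linear in n, where the shown terms are n = 2, 3, 4.
At n = 5 the blocks have lengths 15, 16, 21.

dddddddddddddddcccccccccccccccchhhhhhhhhhhhhhhhhhhhh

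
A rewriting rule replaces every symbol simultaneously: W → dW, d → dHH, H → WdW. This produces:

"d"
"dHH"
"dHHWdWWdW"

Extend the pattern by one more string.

dHHWdWWdWdWdHHdWdWdHHdW

Apply φ to dHHWdWWdW symbol by symbol: d→dHH, H→WdW, H→WdW, W→dW, d→dHH, W→dW, W→dW, d→dHH, W→dW; joined: dHH WdW WdW dW dHH dW dW dHH dW.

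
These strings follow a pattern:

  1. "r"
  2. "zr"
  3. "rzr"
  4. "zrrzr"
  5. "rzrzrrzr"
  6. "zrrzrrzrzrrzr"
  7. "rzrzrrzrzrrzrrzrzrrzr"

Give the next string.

zrrzrrzrzrrzrrzrzrrzrzrrzrrzrzrrzr

Each term (from the third on) is the two preceding terms concatenated in order: term 3 = r·zr = rzr.
The next term joins zrrzrrzrzrrzr and rzrzrrzrzrrzrrzrzrrzr.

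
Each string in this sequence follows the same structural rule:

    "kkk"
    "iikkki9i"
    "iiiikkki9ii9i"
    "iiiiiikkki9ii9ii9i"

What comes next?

iiiiiiiikkki9ii9ii9ii9i

Each term wraps the previous one in ii on the left and i9i on the right.
So the next term is ii·iiiiiikkki9ii9ii9i·i9i.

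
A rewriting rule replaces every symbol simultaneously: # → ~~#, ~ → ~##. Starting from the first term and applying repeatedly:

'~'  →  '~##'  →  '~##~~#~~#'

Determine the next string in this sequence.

~##~~#~~#~##~##~~#~##~##~~#

Expanding ~##~~#~~#: ~→~##, #→~~#, #→~~#, ~→~##, ~→~##, #→~~#, ~→~##, ~→~##, #→~~#. Concatenated: ~## ~~# ~~# ~## ~## ~~# ~## ~## ~~#.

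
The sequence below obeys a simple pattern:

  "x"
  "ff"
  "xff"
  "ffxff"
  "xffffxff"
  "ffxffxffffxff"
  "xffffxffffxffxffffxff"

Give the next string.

From term 3 onward, concatenate the second-to-last term with the last: x·ff = xff, ff·xff = ffxff, …
So term 8 is ffxffxffffxff·xffffxffffxffxffffxff.

ffxffxffffxffxffffxffffxffxffffxff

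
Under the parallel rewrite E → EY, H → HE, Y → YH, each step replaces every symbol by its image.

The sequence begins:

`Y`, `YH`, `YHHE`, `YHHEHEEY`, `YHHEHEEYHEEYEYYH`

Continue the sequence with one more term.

YHHEHEEYHEEYEYYHHEEYEYYHEYYHYHHE

φ(YHHEHEEYHEEYEYYH) expands symbol-by-symbol to YH HE HE EY HE EY EY YH HE EY EY YH EY YH YH HE; joining the 16 pieces gives the next term.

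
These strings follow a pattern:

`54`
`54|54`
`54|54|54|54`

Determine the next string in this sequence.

Every step duplicates the string with '|' between the halves.
One more doubling of 54|54|54|54 gives the answer.

54|54|54|54|54|54|54|54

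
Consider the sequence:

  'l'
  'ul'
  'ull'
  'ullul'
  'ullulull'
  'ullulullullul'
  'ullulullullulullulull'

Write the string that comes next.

From term 3 onward, concatenate the last term with the second-to-last: ul·l = ull, ull·ul = ullul, …
The next term joins ullulullullulullulull and ullulullullul.

ullulullullulullulullullulullullul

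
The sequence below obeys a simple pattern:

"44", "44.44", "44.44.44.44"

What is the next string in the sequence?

44.44.44.44.44.44.44.44

s(k+1) = s(k)·.·s(k) — each term doubles the last with '.' between the halves.
One more doubling of 44.44.44.44 gives the answer.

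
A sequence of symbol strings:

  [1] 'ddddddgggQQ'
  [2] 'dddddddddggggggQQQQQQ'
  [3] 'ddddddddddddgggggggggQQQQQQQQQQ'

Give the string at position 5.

Term n consists of 3n+3 d's, followed by 3n g's, followed by 4n-2 Q's (n = 1, 2, …).
At n = 5 the blocks have lengths 18, 15, 18.

ddddddddddddddddddgggggggggggggggQQQQQQQQQQQQQQQQQQ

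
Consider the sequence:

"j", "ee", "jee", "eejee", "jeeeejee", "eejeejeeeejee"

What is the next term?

jeeeejeeeejeejeeeejee

From term 3 onward, concatenate the second-to-last term with the last: j·ee = jee, ee·jee = eejee, …
Continuing: jeeeejee · eejeejeeeejee gives term 7.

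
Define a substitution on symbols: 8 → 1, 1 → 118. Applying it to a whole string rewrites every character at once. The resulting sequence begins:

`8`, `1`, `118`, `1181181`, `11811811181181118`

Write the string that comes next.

11811811181181118118118111811811181181181

Applying the rule to each of the 17 symbols of 11811811181181118 gives the pieces 118 118 1 118 118 1 118 118 118 1 118 118 1 118 118 118 1, which concatenate to the answer.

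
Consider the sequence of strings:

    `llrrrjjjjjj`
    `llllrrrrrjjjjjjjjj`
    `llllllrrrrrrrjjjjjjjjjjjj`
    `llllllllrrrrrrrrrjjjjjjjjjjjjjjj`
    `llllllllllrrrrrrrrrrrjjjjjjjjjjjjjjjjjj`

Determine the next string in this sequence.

llllllllllllrrrrrrrrrrrrrjjjjjjjjjjjjjjjjjjjjj

Each string has the form l^{2n-2} r^{2n-1} j^{3n}, where the shown terms are n = 2, 3, 4, 5, 6.
For the next term, n = 7, so the run lengths are 12, 13, 21.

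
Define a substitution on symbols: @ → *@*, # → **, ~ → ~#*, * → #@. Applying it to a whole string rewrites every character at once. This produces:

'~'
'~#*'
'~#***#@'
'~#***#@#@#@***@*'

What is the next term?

~#***#@#@#@***@****@****@*#@#@#@*@*#@

Replace each of the 16 characters of ~#***#@#@#@***@* in place — ~#* ** #@ #@ #@ ** *@* ** *@* ** *@* #@ #@ #@ *@* #@ — and concatenate.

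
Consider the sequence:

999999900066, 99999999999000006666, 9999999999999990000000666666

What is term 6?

9999999999999999999999999990000000000000666666666666

Term n consists of 4n+3 9's, followed by 2n+1 0's, followed by 2n 6's (n = 1, 2, …).
At n = 6 the blocks have lengths 27, 13, 12.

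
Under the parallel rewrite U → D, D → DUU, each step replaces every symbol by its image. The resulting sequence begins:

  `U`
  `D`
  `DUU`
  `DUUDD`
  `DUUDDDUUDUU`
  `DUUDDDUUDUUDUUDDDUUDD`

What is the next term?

Rewriting the 21 symbols of DUUDDDUUDUUDUUDDDUUDD one by one yields DUU D D DUU DUU DUU D D DUU D D DUU D D DUU DUU DUU D D DUU DUU; concatenated:

DUUDDDUUDUUDUUDDDUUDDDUUDDDUUDUUDUUDDDUUDUU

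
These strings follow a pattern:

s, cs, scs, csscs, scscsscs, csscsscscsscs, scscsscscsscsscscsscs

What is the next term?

csscsscscsscsscscsscscsscsscscsscs

From term 3 onward, concatenate the second-to-last term with the last: s·cs = scs, cs·scs = csscs, …
So term 8 is csscsscscsscs·scscsscscsscsscscsscs.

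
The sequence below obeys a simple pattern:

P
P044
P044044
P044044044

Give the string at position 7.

P044044044044044044

Each term is the previous one with 044 appended.
From P044044044, 3 further steps: P044044044 → P044044044044 → P044044044044044 → (answer).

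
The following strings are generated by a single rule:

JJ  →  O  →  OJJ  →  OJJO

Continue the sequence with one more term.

This is a Fibonacci-style word recurrence s(k) = s(k−1)·s(k−2): e.g. O·JJ = OJJ.
So term 5 is OJJO·OJJ.

OJJOOJJ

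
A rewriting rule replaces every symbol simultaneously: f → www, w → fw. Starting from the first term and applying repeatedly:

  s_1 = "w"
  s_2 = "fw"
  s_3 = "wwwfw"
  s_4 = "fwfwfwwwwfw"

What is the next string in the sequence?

wwwfwwwwfwwwwfwfwfwfwwwwfw

Rewriting each symbol of fwfwfwwwwfw: f→www, w→fw, f→www, w→fw, f→www, w→fw, w→fw, w→fw, w→fw, f→www, w→fw, which concatenates to www fw www fw www fw fw fw fw www fw.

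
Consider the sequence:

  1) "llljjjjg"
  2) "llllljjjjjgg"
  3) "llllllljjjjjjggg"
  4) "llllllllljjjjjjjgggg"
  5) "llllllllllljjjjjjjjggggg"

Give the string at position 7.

llllllllllllllljjjjjjjjjjggggggg

Each string has the form l^{2n+1} j^{n+3} g^{n} (n = 1, 2, …).
At n = 7 the blocks have lengths 15, 10, 7.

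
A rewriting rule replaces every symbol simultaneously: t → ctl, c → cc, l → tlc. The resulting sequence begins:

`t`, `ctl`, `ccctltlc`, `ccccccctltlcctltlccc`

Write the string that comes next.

φ(ccccccctltlcctltlccc) expands symbol-by-symbol to cc cc cc cc cc cc cc ctl tlc ctl tlc cc cc ctl tlc ctl tlc cc cc cc; joining the 20 pieces gives the next term.

ccccccccccccccctltlcctltlcccccctltlcctltlccccccc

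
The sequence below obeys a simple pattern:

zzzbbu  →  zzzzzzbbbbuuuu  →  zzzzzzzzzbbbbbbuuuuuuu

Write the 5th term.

Each string has the form z^{3n} b^{2n} u^{3n-2} (n = 1, 2, …).
Setting n = 5 gives 15, 10, 13 characters in each block.

zzzzzzzzzzzzzzzbbbbbbbbbbuuuuuuuuuuuuu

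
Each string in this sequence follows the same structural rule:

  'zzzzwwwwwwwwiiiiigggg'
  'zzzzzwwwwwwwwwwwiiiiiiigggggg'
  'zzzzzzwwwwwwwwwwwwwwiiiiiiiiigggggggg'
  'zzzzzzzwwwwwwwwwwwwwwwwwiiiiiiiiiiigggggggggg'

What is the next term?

zzzzzzzzwwwwwwwwwwwwwwwwwwwwiiiiiiiiiiiiigggggggggggg

Each string has the form z^{n+2} w^{3n+2} i^{2n+1} g^{2n}, where the shown terms are n = 2, 3, 4, 5.
At n = 6 the blocks have lengths 8, 20, 13, 12.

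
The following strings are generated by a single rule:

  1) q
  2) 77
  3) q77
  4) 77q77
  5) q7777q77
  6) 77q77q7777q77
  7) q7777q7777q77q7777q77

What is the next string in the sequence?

77q77q7777q77q7777q7777q77q7777q77

This is a Fibonacci-style word recurrence s(k) = s(k−2)·s(k−1): e.g. q·77 = q77.
The next term joins 77q77q7777q77 and q7777q7777q77q7777q77.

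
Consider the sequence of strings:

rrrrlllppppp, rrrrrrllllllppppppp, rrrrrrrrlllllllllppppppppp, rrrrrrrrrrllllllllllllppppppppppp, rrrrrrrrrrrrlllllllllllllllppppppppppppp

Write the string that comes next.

The n-th term is 2n+2 r's then 3n l's then 2n+3 p's (n = 1, 2, …).
For the next term, n = 6, so the run lengths are 14, 18, 15.

rrrrrrrrrrrrrrllllllllllllllllllppppppppppppppp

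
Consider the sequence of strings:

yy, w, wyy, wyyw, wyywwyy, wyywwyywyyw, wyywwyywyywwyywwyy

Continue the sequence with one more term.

This is a Fibonacci-style word recurrence s(k) = s(k−1)·s(k−2): e.g. w·yy = wyy.
The next term joins wyywwyywyywwyywwyy and wyywwyywyyw.

wyywwyywyywwyywwyywyywwyywyyw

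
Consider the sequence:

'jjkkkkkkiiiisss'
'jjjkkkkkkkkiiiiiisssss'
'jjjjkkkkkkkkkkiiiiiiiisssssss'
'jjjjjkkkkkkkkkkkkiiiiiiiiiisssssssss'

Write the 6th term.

jjjjjjjkkkkkkkkkkkkkkkkiiiiiiiiiiiiiisssssssssssss

The n-th term is n j's then 2n+2 k's then 2n i's then 2n-1 s's, where the shown terms are n = 2, 3, 4, 5.
For term 6, n = 7, so the run lengths are 7, 16, 14, 13.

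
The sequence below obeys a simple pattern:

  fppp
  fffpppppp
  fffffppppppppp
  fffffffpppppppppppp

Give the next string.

fffffffffppppppppppppppp

Reading off run lengths: f runs 1, 3, 5, 7; p runs 3, 6, 9, 12 — each is linear in n (n = 1, 2, …).
For the next term, n = 5, so the run lengths are 9, 15.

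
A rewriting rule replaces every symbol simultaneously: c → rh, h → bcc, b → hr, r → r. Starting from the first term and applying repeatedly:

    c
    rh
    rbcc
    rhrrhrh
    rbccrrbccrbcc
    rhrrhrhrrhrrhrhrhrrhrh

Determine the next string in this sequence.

rbccrrbccrbccrrbccrrbccrbccrbccrrbccrbcc

Replace each of the 22 characters of rhrrhrhrrhrrhrhrhrrhrh in place — r bcc r r bcc r bcc r r bcc r r bcc r bcc r bcc r r bcc r bcc — and concatenate.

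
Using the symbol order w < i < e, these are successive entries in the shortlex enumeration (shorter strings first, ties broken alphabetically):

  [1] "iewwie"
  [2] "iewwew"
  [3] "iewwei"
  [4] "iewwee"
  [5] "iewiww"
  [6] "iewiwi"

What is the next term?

iewiwe

Find the rightmost character of iewiwi below e, bump it to the next letter, and reset everything to its right to w.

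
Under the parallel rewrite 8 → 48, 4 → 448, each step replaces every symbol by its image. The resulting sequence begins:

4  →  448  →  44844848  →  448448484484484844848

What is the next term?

Replace each of the 21 characters of 448448484484484844848 in place — 448 448 48 448 448 48 448 48 448 448 48 448 448 48 448 48 448 448 48 448 48 — and concatenate.

4484484844844848448484484484844844848448484484484844848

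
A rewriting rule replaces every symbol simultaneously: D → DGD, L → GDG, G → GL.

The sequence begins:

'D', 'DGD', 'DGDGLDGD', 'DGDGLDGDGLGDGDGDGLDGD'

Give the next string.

Rewriting the 21 symbols of DGDGLDGDGLGDGDGDGLDGD one by one yields DGD GL DGD GL GDG DGD GL DGD GL GDG GL DGD GL DGD GL DGD GL GDG DGD GL DGD; concatenated:

DGDGLDGDGLGDGDGDGLDGDGLGDGGLDGDGLDGDGLDGDGLGDGDGDGLDGD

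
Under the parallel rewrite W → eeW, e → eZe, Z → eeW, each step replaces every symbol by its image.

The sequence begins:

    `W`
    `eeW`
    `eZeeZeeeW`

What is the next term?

eZeeeWeZeeZeeeWeZeeZeeZeeeW

Rewriting each symbol of eZeeZeeeW: e→eZe, Z→eeW, e→eZe, e→eZe, Z→eeW, e→eZe, e→eZe, e→eZe, W→eeW, which concatenates to eZe eeW eZe eZe eeW eZe eZe eZe eeW.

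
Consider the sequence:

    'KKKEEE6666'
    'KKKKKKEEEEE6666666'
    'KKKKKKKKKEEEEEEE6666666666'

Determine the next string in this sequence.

KKKKKKKKKKKKEEEEEEEEE6666666666666

The n-th term is 3n K's then 2n+1 E's then 3n+1 6's (n = 1, 2, …).
For the next term, n = 4, so the run lengths are 12, 9, 13.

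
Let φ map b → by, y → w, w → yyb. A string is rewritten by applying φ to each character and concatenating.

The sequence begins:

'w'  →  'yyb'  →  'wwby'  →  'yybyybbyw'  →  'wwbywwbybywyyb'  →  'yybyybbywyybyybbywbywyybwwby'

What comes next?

wwbywwbybywyybwwbywwbybywyybbywyybwwbyyybyybbyw

Replace each of the 28 characters of yybyybbywyybyybbywbywyybwwby in place — w w by w w by by w yyb w w by w w by by w yyb by w yyb w w by yyb yyb by w — and concatenate.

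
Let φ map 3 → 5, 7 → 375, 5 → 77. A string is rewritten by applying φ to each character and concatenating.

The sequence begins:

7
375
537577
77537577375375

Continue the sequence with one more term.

37537577537577375375537577537577

Applying the rule to each of the 14 symbols of 77537577375375 gives the pieces 375 375 77 5 375 77 375 375 5 375 77 5 375 77, which concatenate to the answer.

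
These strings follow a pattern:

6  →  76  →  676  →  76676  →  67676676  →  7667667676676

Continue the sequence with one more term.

This is a Fibonacci-style word recurrence s(k) = s(k−2)·s(k−1): e.g. 6·76 = 676.
So term 7 is 67676676·7667667676676.

676766767667667676676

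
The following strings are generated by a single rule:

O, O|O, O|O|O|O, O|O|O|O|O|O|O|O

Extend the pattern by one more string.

s(k+1) = s(k)·|·s(k) — each term doubles the last with '|' between the halves.
Doubling O|O|O|O|O|O|O|O with '|' between the halves:

O|O|O|O|O|O|O|O|O|O|O|O|O|O|O|O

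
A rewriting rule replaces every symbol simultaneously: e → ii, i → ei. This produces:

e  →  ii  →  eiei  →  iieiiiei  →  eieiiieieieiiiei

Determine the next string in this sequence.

Applying the rule to each of the 16 symbols of eieiiieieieiiiei gives the pieces ii ei ii ei ei ei ii ei ii ei ii ei ei ei ii ei, which concatenate to the answer.

iieiiieieieiiieiiieiiieieieiiiei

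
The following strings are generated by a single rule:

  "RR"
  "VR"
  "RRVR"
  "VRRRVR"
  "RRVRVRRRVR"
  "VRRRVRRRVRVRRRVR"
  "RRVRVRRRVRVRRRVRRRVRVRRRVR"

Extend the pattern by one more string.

Each term (from the third on) is the two preceding terms concatenated in order: term 3 = RR·VR = RRVR.
The next term joins VRRRVRRRVRVRRRVR and RRVRVRRRVRVRRRVRRRVRVRRRVR.

VRRRVRRRVRVRRRVRRRVRVRRRVRVRRRVRRRVRVRRRVR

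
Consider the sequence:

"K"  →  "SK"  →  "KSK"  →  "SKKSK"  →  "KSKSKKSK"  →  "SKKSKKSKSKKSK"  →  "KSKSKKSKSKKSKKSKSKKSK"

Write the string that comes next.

Each term (from the third on) is the two preceding terms concatenated in order: term 3 = K·SK = KSK.
So term 8 is SKKSKKSKSKKSK·KSKSKKSKSKKSKKSKSKKSK.

SKKSKKSKSKKSKKSKSKKSKSKKSKKSKSKKSK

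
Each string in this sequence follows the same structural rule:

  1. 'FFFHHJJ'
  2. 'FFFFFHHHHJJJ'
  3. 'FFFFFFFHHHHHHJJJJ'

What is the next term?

Reading off run lengths: F runs 3, 5, 7; H runs 2, 4, 6; J runs 2, 3, 4 — each is linear in n (n = 1, 2, …).
Setting n = 4 gives 9, 8, 5 characters in each block.

FFFFFFFFFHHHHHHHHJJJJJ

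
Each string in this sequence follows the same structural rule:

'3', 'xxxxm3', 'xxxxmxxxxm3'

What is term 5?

Every step adds xxxxm at the front: s(k+1) = xxxxm·s(k).
From xxxxmxxxxm3, 2 further steps: xxxxmxxxxm3 → xxxxmxxxxmxxxxm3 → (answer).

xxxxmxxxxmxxxxmxxxxm3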